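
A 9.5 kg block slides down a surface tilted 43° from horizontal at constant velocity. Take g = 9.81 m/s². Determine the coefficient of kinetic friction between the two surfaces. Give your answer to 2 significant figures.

0.93

At constant velocity the net force along the incline is zero: mg sin 43° = μ mg cos 43°.
So μ = tan 43° = 0.6820 / 0.7314 = 0.9325.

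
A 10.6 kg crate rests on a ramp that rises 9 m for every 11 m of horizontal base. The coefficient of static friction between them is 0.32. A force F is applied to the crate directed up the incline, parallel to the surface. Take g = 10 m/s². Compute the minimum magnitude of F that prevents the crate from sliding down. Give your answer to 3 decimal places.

The normal force is N = mg cos 39.29° = 82.039 N. With F at its minimum the crate is on the verge of sliding down, so static friction is at its maximum μ_s N = 0.32 × 82.039 = 26.252 N and acts up the slope.
Equilibrium along the incline: F + μ_s N = mg sin 39.29°, so F = 67.123 − 26.252 = 40.871 N.

40.871 N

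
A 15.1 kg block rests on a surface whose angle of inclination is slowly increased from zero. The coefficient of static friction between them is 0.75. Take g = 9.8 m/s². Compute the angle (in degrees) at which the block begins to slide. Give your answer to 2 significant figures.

37°

At the threshold of sliding, static friction is at its maximum μ_s N and exactly balances the weight component along the incline: mg sin θ = μ_s mg cos θ.
Hence tan θ = μ_s = 0.75, so θ = arctan(0.75) = 36.8699°.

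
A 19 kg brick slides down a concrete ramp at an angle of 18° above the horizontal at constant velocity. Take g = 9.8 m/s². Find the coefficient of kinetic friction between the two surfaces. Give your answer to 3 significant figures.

At constant velocity the net force along the incline is zero: mg sin 18° = μ mg cos 18°.
So μ = tan 18° = 0.3090 / 0.9511 = 0.3249.

0.325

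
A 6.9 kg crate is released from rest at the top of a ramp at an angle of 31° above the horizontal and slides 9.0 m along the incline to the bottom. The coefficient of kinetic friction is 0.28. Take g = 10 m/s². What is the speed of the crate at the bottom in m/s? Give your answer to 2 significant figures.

7.0 m/s

The weight component along the incline is mg sin 31° = 35.538 N and the normal force is N = mg cos 31° = 59.145 N.
Friction up the slope is f = μN = 0.28 × 59.145 = 16.561 N, so the net downslope force is 35.538 − 16.561 = 18.977 N and a = 18.977 / 6.9 = 2.7503 m/s².
Starting from rest over a distance of 9.0 m, v² = 2aL = 2 × 2.7503 × 9.0 = 49.5054, so v = 7.0360 m/s.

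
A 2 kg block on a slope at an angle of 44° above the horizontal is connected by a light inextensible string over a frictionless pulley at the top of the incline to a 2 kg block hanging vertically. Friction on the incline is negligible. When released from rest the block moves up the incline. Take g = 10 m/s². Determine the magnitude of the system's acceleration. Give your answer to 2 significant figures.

For the block on the incline: the weight component along the slope is m₁g sin 44° = 2 × 10 × 0.6947 = 13.894 N and the normal force is N = m₁g cos 44° = 14.387 N.
Newton's second law for the block (up-slope positive): T − 13.894 = 2 a. For the hanging block (downward positive): 2 × 10 − T = 2 a.
Adding the two equations eliminates T: 6.106 = 4 a, so a = 1.5265 m/s².

1.5 m/s²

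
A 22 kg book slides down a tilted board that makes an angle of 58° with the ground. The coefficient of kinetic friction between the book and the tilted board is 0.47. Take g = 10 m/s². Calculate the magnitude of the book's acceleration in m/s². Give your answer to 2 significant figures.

6.0 m/s²

Resolving the weight along the incline: the component pulling the book down the slope is mg sin 58° = 22 × 10 × 0.8480 = 186.560 N, and the normal force is N = mg cos 58° = 22 × 10 × 0.5299 = 116.578 N.
Kinetic friction acts up the slope with magnitude f = μN = 0.47 × 116.578 = 54.792 N.
Net force along the incline is 186.560 − 54.792 = 131.768 N, so a = 131.768 / 22 = 5.9895 m/s².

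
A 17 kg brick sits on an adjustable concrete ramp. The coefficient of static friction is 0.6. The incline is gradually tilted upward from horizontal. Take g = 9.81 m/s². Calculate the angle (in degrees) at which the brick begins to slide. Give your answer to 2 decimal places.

30.96°

At the threshold of sliding, static friction is at its maximum μ_s N and exactly balances the weight component along the incline: mg sin θ = μ_s mg cos θ.
Hence tan θ = μ_s = 0.6, so θ = arctan(0.6) = 30.9638°.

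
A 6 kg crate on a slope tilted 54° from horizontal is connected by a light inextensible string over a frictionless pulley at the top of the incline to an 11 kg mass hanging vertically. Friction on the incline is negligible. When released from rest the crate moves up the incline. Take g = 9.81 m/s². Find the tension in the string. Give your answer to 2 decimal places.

68.90 N

For the crate on the incline: the weight component along the slope is m₁g sin 54° = 6 × 9.81 × 0.8090 = 47.618 N and the normal force is N = m₁g cos 54° = 34.597 N.
Newton's second law for the crate (up-slope positive): T − 47.618 = 6 a. For the hanging mass (downward positive): 11 × 9.81 − T = 11 a.
Adding the two equations eliminates T: 60.292 = 17 a, so a = 3.5466 m/s².
Then from the hanging mass's equation, T = 11 × (9.81 − 3.5466) = 68.897 N.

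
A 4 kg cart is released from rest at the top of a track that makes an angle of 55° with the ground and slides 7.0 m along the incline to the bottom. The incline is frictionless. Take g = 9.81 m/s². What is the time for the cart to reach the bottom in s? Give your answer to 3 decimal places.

The weight component along the incline is mg sin 55° = 32.144 N and the normal force is N = mg cos 55° = 22.507 N.
With no friction, a = g sin 55° = 8.0359 m/s².
Starting from rest, L = ½at², so t = √(2L/a) = √(2 × 7.0 / 8.0359) = 1.3199 s.

1.320 s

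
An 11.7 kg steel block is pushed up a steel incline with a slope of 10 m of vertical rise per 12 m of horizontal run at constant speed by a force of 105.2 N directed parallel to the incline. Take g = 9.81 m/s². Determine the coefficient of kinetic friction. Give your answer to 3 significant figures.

0.360

At constant speed ΣF = 0 along the incline. The applied 105.2 N acts up the slope; the weight component mg sin 39.81° = 73.478 N and kinetic friction μN both act down the slope.
So 105.2 = 73.478 + μ × 88.174, giving μ = (105.2 − 73.478) / 88.174 = 0.3598.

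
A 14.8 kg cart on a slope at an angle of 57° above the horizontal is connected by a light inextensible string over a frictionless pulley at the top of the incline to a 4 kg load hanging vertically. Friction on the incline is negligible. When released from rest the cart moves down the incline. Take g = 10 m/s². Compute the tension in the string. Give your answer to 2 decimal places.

57.90 N

For the cart on the incline: the weight component along the slope is m₁g sin 57° = 14.8 × 10 × 0.8387 = 124.128 N and the normal force is N = m₁g cos 57° = 80.607 N.
Newton's second law for the cart (down-slope positive): 124.128 − T = 14.8 a. For the hanging load (upward positive): T − 4 × 10 = 4 a.
Adding the two equations eliminates T: 84.128 = 18.8 a, so a = 4.4749 m/s².
Then from the hanging load's equation, T = 4 × (10 + 4.4749) = 57.900 N.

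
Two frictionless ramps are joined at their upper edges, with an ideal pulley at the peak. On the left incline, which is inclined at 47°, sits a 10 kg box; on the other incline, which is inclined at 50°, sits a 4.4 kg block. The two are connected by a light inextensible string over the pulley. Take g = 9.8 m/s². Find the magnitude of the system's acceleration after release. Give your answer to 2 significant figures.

Resolve each weight along its own incline: the 10 kg mass has component 10 × 9.8 × sin 47° = 71.673 N down its slope, and the 4.4 kg mass has 4.4 × 9.8 × sin 50° = 33.032 N down its slope.
The 10 kg side's 71.673 N exceeds the other side's 33.032 N, so that mass slides down and the 4.4 kg mass slides up. Taking that direction as positive, Newton's second law for the whole system gives 71.673 − 33.032 = (10 + 4.4) a, so a = 38.641 / 14.4 = 2.6834 m/s².

2.7 m/s²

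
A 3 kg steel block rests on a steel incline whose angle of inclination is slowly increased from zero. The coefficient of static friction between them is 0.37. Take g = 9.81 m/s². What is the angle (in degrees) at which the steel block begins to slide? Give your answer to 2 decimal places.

20.30°

At the threshold of sliding, static friction is at its maximum μ_s N and exactly balances the weight component along the incline: mg sin θ = μ_s mg cos θ.
Hence tan θ = μ_s = 0.37, so θ = arctan(0.37) = 20.3045°.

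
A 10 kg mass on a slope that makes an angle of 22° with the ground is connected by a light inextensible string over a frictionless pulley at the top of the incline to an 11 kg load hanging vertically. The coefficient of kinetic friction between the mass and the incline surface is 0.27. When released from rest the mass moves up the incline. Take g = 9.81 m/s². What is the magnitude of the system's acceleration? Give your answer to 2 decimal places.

For the mass on the incline: the weight component along the slope is m₁g sin 22° = 10 × 9.81 × 0.3746 = 36.748 N and the normal force is N = m₁g cos 22° = 90.957 N.
Kinetic friction opposes the mass's motion up the incline: f = μN = 0.27 × 90.957 = 24.558 N acting down the slope.
Newton's second law for the mass (up-slope positive): T − 36.748 − 24.558 = 10 a. For the hanging load (downward positive): 11 × 9.81 − T = 11 a.
Adding the two equations eliminates T: 46.604 = 21 a, so a = 2.2192 m/s².

2.22 m/s²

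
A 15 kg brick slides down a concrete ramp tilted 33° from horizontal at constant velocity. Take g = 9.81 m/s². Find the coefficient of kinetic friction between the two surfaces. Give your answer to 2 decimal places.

At constant velocity the net force along the incline is zero: mg sin 33° = μ mg cos 33°.
So μ = tan 33° = 0.5446 / 0.8387 = 0.6493.

0.65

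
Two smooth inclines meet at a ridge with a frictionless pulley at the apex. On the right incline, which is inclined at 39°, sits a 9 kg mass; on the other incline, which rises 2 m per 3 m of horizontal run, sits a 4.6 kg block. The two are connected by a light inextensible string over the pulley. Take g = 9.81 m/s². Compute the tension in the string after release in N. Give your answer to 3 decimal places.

Resolve each weight along its own incline: the 9 kg mass has component 9 × 9.81 × sin 39° = 55.563 N down its slope, and the 4.6 kg mass has 4.6 × 9.81 × sin 33.69° = 25.031 N down its slope.
The 9 kg side's 55.563 N exceeds the other side's 25.031 N, so that mass slides down and the 4.6 kg mass slides up. Taking that direction as positive, Newton's second law for the whole system gives 55.563 − 25.031 = (9 + 4.6) a, so a = 30.532 / 13.6 = 2.2450 m/s².
For the 4.6 kg mass (up-slope positive): T − 25.031 = 4.6 × 2.2450, so T = 35.358 N.

35.358 N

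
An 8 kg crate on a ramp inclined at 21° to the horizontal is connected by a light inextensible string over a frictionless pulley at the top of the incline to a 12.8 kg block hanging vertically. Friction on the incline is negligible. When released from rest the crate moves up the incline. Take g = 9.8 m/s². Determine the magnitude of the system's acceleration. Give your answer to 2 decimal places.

For the crate on the incline: the weight component along the slope is m₁g sin 21° = 8 × 9.8 × 0.3584 = 28.099 N and the normal force is N = m₁g cos 21° = 73.193 N.
Newton's second law for the crate (up-slope positive): T − 28.099 = 8 a. For the hanging block (downward positive): 12.8 × 9.8 − T = 12.8 a.
Adding the two equations eliminates T: 97.341 = 20.8 a, so a = 4.6799 m/s².

4.68 m/s²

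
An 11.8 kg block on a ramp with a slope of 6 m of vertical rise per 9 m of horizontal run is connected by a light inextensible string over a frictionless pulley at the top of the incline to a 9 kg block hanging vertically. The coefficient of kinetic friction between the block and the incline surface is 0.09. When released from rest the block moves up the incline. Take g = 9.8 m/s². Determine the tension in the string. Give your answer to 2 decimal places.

81.54 N

For the block on the incline: the weight component along the slope is m₁g sin 33.69° = 11.8 × 9.8 × 0.5547 = 64.146 N and the normal force is N = m₁g cos 33.69° = 96.218 N.
Kinetic friction opposes the block's motion up the incline: f = μN = 0.09 × 96.218 = 8.660 N acting down the slope.
Newton's second law for the block (up-slope positive): T − 64.146 − 8.660 = 11.8 a. For the hanging block (downward positive): 9 × 9.8 − T = 9 a.
Adding the two equations eliminates T: 15.394 = 20.8 a, so a = 0.7401 m/s².
Then from the hanging block's equation, T = 9 × (9.8 − 0.7401) = 81.539 N.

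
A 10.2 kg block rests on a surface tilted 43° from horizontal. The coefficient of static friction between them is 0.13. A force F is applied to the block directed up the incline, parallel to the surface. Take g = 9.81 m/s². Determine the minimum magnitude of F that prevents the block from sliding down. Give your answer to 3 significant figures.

58.7 N

The normal force is N = mg cos 43° = 73.181 N. With F at its minimum the block is on the verge of sliding down, so static friction is at its maximum μ_s N = 0.13 × 73.181 = 9.514 N and acts up the slope.
Equilibrium along the incline: F + μ_s N = mg sin 43°, so F = 68.242 − 9.514 = 58.728 N.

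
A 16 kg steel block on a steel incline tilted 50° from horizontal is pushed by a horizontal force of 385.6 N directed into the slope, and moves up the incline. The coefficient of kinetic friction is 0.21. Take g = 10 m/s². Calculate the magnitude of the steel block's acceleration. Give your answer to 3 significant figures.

The horizontal push has components F cos 50° = 385.6 × 0.6428 = 247.864 N up the incline and F sin 50° = 385.6 × 0.7660 = 295.370 N pressing into the surface.
The normal force is therefore N = mg cos 50° + F sin 50° = 102.848 + 295.370 = 398.218 N, and kinetic friction down the slope is μN = 0.21 × 398.218 = 83.626 N.
Along the incline: F cos 50° − mg sin 50° − μN = ma, so 247.864 − 122.560 − 83.626 = 16 a, giving a = 2.6049 m/s².

2.60 m/s²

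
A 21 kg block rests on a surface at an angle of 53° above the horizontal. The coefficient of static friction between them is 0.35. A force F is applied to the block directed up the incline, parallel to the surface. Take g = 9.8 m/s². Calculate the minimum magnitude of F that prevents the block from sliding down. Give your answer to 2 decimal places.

The normal force is N = mg cos 53° = 123.854 N. With F at its minimum the block is on the verge of sliding down, so static friction is at its maximum μ_s N = 0.35 × 123.854 = 43.349 N and acts up the slope.
Equilibrium along the incline: F + μ_s N = mg sin 53°, so F = 164.359 − 43.349 = 121.010 N.

121.01 N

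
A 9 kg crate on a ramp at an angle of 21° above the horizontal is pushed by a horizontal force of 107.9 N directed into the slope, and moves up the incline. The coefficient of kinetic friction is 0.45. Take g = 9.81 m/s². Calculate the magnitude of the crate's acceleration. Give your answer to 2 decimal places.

The horizontal push has components F cos 21° = 107.9 × 0.9336 = 100.735 N up the incline and F sin 21° = 107.9 × 0.3584 = 38.671 N pressing into the surface.
The normal force is therefore N = mg cos 21° + F sin 21° = 82.428 + 38.671 = 121.099 N, and kinetic friction down the slope is μN = 0.45 × 121.099 = 54.495 N.
Along the incline: F cos 21° − mg sin 21° − μN = ma, so 100.735 − 31.643 − 54.495 = 9 a, giving a = 1.6219 m/s².

1.62 m/s²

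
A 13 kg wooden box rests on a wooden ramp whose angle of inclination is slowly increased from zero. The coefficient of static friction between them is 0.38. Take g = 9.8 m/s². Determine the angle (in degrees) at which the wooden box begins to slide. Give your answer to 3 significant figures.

20.8°

At the threshold of sliding, static friction is at its maximum μ_s N and exactly balances the weight component along the incline: mg sin θ = μ_s mg cos θ.
Hence tan θ = μ_s = 0.38, so θ = arctan(0.38) = 20.8068°.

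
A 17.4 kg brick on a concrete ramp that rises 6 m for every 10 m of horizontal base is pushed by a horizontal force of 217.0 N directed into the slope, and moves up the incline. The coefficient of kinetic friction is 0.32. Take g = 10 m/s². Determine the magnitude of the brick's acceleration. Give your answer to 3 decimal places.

The horizontal push has components F cos 30.96° = 217.0 × 0.8575 = 186.078 N up the incline and F sin 30.96° = 217.0 × 0.5145 = 111.646 N pressing into the surface.
The normal force is therefore N = mg cos 30.96° + F sin 30.96° = 149.205 + 111.646 = 260.851 N, and kinetic friction down the slope is μN = 0.32 × 260.851 = 83.472 N.
Along the incline: F cos 30.96° − mg sin 30.96° − μN = ma, so 186.078 − 89.523 − 83.472 = 17.4 a, giving a = 0.7519 m/s².

0.752 m/s²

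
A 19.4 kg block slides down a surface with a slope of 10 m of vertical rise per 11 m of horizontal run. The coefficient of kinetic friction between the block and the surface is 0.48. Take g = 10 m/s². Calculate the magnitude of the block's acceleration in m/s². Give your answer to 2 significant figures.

Resolving the weight along the incline: the component pulling the block down the slope is mg sin 42.27° = 19.4 × 10 × 0.6727 = 130.504 N, and the normal force is N = mg cos 42.27° = 19.4 × 10 × 0.7399 = 143.541 N.
Kinetic friction acts up the slope with magnitude f = μN = 0.48 × 143.541 = 68.900 N.
Net force along the incline is 130.504 − 68.900 = 61.604 N, so a = 61.604 / 19.4 = 3.1755 m/s².

3.2 m/s²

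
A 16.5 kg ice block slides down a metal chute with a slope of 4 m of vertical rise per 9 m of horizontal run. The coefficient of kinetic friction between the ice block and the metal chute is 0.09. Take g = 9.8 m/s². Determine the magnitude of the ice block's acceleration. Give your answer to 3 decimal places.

Resolving the weight along the incline: the component pulling the ice block down the slope is mg sin 23.96° = 16.5 × 9.8 × 0.4061 = 65.666 N, and the normal force is N = mg cos 23.96° = 16.5 × 9.8 × 0.9138 = 147.761 N.
Kinetic friction acts up the slope with magnitude f = μN = 0.09 × 147.761 = 13.298 N.
Net force along the incline is 65.666 − 13.298 = 52.368 N, so a = 52.368 / 16.5 = 3.1738 m/s².

3.174 m/s²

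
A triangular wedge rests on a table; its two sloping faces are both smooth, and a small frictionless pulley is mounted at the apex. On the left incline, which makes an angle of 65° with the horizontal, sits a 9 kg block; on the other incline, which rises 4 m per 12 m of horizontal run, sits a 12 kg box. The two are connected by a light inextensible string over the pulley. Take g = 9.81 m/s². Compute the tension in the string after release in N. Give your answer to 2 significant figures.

62 N

Resolve each weight along its own incline: the 9 kg mass has component 9 × 9.81 × sin 65° = 80.018 N down its slope, and the 12 kg mass has 12 × 9.81 × sin 18.43° = 37.226 N down its slope.
The 9 kg side's 80.018 N exceeds the other side's 37.226 N, so that mass slides down and the 12 kg mass slides up. Taking that direction as positive, Newton's second law for the whole system gives 80.018 − 37.226 = (9 + 12) a, so a = 42.792 / 21 = 2.0377 m/s².
For the 12 kg mass (up-slope positive): T − 37.226 = 12 × 2.0377, so T = 61.678 N.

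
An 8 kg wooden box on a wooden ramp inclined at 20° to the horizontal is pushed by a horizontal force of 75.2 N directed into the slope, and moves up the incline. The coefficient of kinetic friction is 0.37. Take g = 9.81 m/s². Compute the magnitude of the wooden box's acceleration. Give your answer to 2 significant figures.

0.88 m/s²

The horizontal push has components F cos 20° = 75.2 × 0.9397 = 70.665 N up the incline and F sin 20° = 75.2 × 0.3420 = 25.718 N pressing into the surface.
The normal force is therefore N = mg cos 20° + F sin 20° = 73.748 + 25.718 = 99.466 N, and kinetic friction down the slope is μN = 0.37 × 99.466 = 36.802 N.
Along the incline: F cos 20° − mg sin 20° − μN = ma, so 70.665 − 26.840 − 36.802 = 8 a, giving a = 0.8779 m/s².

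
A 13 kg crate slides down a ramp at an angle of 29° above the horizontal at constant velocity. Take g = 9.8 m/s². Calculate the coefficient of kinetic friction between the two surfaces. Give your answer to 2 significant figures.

At constant velocity the net force along the incline is zero: mg sin 29° = μ mg cos 29°.
So μ = tan 29° = 0.4848 / 0.8746 = 0.5543.

0.55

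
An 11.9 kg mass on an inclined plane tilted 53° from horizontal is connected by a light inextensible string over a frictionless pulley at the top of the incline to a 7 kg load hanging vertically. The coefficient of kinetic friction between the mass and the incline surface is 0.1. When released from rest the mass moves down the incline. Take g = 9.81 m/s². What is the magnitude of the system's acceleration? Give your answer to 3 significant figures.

0.928 m/s²

For the mass on the incline: the weight component along the slope is m₁g sin 53° = 11.9 × 9.81 × 0.7986 = 93.228 N and the normal force is N = m₁g cos 53° = 70.255 N.
Kinetic friction opposes the mass's motion down the incline: f = μN = 0.1 × 70.255 = 7.026 N acting up the slope.
Newton's second law for the mass (down-slope positive): 93.228 − 7.026 − T = 11.9 a. For the hanging load (upward positive): T − 7 × 9.81 = 7 a.
Adding the two equations eliminates T: 17.532 = 18.9 a, so a = 0.9276 m/s².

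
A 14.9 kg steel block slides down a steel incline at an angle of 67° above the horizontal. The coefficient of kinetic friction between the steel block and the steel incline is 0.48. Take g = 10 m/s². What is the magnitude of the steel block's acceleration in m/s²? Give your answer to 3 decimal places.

7.330 m/s²

Resolving the weight along the incline: the component pulling the steel block down the slope is mg sin 67° = 14.9 × 10 × 0.9205 = 137.154 N, and the normal force is N = mg cos 67° = 14.9 × 10 × 0.3907 = 58.214 N.
Kinetic friction acts up the slope with magnitude f = μN = 0.48 × 58.214 = 27.943 N.
Net force along the incline is 137.154 − 27.943 = 109.211 N, so a = 109.211 / 14.9 = 7.3296 m/s².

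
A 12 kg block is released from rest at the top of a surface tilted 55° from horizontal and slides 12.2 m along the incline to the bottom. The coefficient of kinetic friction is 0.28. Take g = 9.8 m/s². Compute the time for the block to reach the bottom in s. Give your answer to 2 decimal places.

The weight component along the incline is mg sin 55° = 96.332 N and the normal force is N = mg cos 55° = 67.453 N.
Friction up the slope is f = μN = 0.28 × 67.453 = 18.887 N, so the net downslope force is 96.332 − 18.887 = 77.445 N and a = 77.445 / 12 = 6.4537 m/s².
Starting from rest, L = ½at², so t = √(2L/a) = √(2 × 12.2 / 6.4537) = 1.9444 s.

1.94 s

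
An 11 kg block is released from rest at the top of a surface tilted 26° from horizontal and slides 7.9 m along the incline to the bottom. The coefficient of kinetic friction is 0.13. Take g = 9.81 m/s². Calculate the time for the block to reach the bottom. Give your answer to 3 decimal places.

2.238 s

The weight component along the incline is mg sin 26° = 47.305 N and the normal force is N = mg cos 26° = 96.989 N.
Friction up the slope is f = μN = 0.13 × 96.989 = 12.609 N, so the net downslope force is 47.305 − 12.609 = 34.696 N and a = 34.696 / 11 = 3.1542 m/s².
Starting from rest, L = ½at², so t = √(2L/a) = √(2 × 7.9 / 3.1542) = 2.2381 s.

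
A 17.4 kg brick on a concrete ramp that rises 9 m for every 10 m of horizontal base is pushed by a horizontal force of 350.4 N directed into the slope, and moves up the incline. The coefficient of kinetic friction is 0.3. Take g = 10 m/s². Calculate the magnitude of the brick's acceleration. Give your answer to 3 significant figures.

2.01 m/s²

The horizontal push has components F cos 41.99° = 350.4 × 0.7433 = 260.452 N up the incline and F sin 41.99° = 350.4 × 0.6690 = 234.418 N pressing into the surface.
The normal force is therefore N = mg cos 41.99° + F sin 41.99° = 129.334 + 234.418 = 363.752 N, and kinetic friction down the slope is μN = 0.3 × 363.752 = 109.126 N.
Along the incline: F cos 41.99° − mg sin 41.99° − μN = ma, so 260.452 − 116.406 − 109.126 = 17.4 a, giving a = 2.0069 m/s².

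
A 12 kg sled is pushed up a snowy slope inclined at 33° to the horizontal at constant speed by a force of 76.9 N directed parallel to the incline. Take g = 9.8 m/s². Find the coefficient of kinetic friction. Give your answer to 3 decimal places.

0.130

At constant speed ΣF = 0 along the incline. The applied 76.9 N acts up the slope; the weight component mg sin 33° = 64.050 N and kinetic friction μN both act down the slope.
So 76.9 = 64.050 + μ × 98.628, giving μ = (76.9 − 64.050) / 98.628 = 0.1303.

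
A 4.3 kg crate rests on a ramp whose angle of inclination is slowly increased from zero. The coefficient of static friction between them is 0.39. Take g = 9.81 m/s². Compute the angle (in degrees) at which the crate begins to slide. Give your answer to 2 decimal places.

21.31°

At the threshold of sliding, static friction is at its maximum μ_s N and exactly balances the weight component along the incline: mg sin θ = μ_s mg cos θ.
Hence tan θ = μ_s = 0.39, so θ = arctan(0.39) = 21.3058°.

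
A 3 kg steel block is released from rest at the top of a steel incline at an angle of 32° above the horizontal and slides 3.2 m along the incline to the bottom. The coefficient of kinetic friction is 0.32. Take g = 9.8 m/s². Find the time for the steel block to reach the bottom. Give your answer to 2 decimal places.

1.59 s

The weight component along the incline is mg sin 32° = 15.580 N and the normal force is N = mg cos 32° = 24.933 N.
Friction up the slope is f = μN = 0.32 × 24.933 = 7.979 N, so the net downslope force is 15.580 − 7.979 = 7.601 N and a = 7.601 / 3 = 2.5337 m/s².
Starting from rest, L = ½at², so t = √(2L/a) = √(2 × 3.2 / 2.5337) = 1.5893 s.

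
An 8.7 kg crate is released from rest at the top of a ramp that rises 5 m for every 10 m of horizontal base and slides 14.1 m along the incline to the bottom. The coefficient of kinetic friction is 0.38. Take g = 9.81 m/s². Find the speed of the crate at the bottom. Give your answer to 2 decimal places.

The weight component along the incline is mg sin 26.57° = 38.168 N and the normal force is N = mg cos 26.57° = 76.337 N.
Friction up the slope is f = μN = 0.38 × 76.337 = 29.008 N, so the net downslope force is 38.168 − 29.008 = 9.160 N and a = 9.160 / 8.7 = 1.0529 m/s².
Starting from rest over a distance of 14.1 m, v² = 2aL = 2 × 1.0529 × 14.1 = 29.6918, so v = 5.4490 m/s.

5.45 m/s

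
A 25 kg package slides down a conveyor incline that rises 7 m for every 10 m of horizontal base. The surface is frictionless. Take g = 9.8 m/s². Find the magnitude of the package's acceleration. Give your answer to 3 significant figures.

5.62 m/s²

Resolving the weight along the incline: the component pulling the package down the slope is mg sin 34.99° = 25 × 9.8 × 0.5735 = 140.508 N, and the normal force is N = mg cos 34.99° = 25 × 9.8 × 0.8192 = 200.704 N.
With no friction the net force along the incline is 140.508 N, so a = g sin 34.99° = 140.508 / 25 = 5.6203 m/s².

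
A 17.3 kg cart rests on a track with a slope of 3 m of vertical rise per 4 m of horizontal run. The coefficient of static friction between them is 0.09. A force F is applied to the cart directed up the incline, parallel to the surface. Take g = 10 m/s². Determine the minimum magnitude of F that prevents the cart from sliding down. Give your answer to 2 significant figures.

91 N

The normal force is N = mg cos 36.87° = 138.400 N. With F at its minimum the cart is on the verge of sliding down, so static friction is at its maximum μ_s N = 0.09 × 138.400 = 12.456 N and acts up the slope.
Equilibrium along the incline: F + μ_s N = mg sin 36.87°, so F = 103.800 − 12.456 = 91.344 N.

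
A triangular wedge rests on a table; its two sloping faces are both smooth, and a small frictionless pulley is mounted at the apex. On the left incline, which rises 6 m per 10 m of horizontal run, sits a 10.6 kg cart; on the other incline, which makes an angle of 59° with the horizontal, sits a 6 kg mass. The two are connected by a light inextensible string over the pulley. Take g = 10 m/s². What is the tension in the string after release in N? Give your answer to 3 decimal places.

Resolve each weight along its own incline: the 10.6 kg mass has component 10.6 × 10 × sin 30.96° = 54.537 N down its slope, and the 6 kg mass has 6 × 10 × sin 59° = 51.430 N down its slope.
The 10.6 kg side's 54.537 N exceeds the other side's 51.430 N, so that mass slides down and the 6 kg mass slides up. Taking that direction as positive, Newton's second law for the whole system gives 54.537 − 51.430 = (10.6 + 6) a, so a = 3.107 / 16.6 = 0.1872 m/s².
For the 6 kg mass (up-slope positive): T − 51.430 = 6 × 0.1872, so T = 52.553 N.

52.553 N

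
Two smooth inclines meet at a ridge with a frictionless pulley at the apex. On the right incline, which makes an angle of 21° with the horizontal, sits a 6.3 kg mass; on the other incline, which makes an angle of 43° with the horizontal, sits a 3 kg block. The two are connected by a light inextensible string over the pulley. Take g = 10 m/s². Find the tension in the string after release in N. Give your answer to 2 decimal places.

Resolve each weight along its own incline: the 6.3 kg mass has component 6.3 × 10 × sin 21° = 22.577 N down its slope, and the 3 kg mass has 3 × 10 × sin 43° = 20.460 N down its slope.
The 6.3 kg side's 22.577 N exceeds the other side's 20.460 N, so that mass slides down and the 3 kg mass slides up. Taking that direction as positive, Newton's second law for the whole system gives 22.577 − 20.460 = (6.3 + 3) a, so a = 2.117 / 9.3 = 0.2276 m/s².
For the 3 kg mass (up-slope positive): T − 20.460 = 3 × 0.2276, so T = 21.143 N.

21.14 N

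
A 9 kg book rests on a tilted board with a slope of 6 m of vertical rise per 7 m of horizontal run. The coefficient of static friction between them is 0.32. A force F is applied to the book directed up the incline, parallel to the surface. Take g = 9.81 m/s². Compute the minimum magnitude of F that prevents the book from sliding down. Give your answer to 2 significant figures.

36 N

The normal force is N = mg cos 40.60° = 67.035 N. With F at its minimum the book is on the verge of sliding down, so static friction is at its maximum μ_s N = 0.32 × 67.035 = 21.451 N and acts up the slope.
Equilibrium along the incline: F + μ_s N = mg sin 40.60°, so F = 57.458 − 21.451 = 36.007 N.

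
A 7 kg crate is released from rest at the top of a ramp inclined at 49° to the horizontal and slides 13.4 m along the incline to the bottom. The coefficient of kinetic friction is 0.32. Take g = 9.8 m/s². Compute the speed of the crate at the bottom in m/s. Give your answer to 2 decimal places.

11.96 m/s

The weight component along the incline is mg sin 49° = 51.773 N and the normal force is N = mg cos 49° = 45.006 N.
Friction up the slope is f = μN = 0.32 × 45.006 = 14.402 N, so the net downslope force is 51.773 − 14.402 = 37.371 N and a = 37.371 / 7 = 5.3387 m/s².
Starting from rest over a distance of 13.4 m, v² = 2aL = 2 × 5.3387 × 13.4 = 143.0772, so v = 11.9615 m/s.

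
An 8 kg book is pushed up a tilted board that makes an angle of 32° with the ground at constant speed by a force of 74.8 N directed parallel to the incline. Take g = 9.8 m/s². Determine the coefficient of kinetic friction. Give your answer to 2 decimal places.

0.50

At constant speed ΣF = 0 along the incline. The applied 74.8 N acts up the slope; the weight component mg sin 32° = 41.546 N and kinetic friction μN both act down the slope.
So 74.8 = 41.546 + μ × 66.487, giving μ = (74.8 − 41.546) / 66.487 = 0.5002.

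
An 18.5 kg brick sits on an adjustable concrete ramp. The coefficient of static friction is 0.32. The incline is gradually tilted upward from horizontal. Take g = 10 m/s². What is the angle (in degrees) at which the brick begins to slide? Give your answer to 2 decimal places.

At the threshold of sliding, static friction is at its maximum μ_s N and exactly balances the weight component along the incline: mg sin θ = μ_s mg cos θ.
Hence tan θ = μ_s = 0.32, so θ = arctan(0.32) = 17.7447°.

17.74°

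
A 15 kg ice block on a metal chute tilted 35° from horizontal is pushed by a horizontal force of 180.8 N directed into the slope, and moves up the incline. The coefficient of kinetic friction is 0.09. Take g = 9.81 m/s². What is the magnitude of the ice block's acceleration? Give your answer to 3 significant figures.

2.90 m/s²

The horizontal push has components F cos 35° = 180.8 × 0.8192 = 148.111 N up the incline and F sin 35° = 180.8 × 0.5736 = 103.707 N pressing into the surface.
The normal force is therefore N = mg cos 35° + F sin 35° = 120.545 + 103.707 = 224.252 N, and kinetic friction down the slope is μN = 0.09 × 224.252 = 20.183 N.
Along the incline: F cos 35° − mg sin 35° − μN = ma, so 148.111 − 84.405 − 20.183 = 15 a, giving a = 2.9015 m/s².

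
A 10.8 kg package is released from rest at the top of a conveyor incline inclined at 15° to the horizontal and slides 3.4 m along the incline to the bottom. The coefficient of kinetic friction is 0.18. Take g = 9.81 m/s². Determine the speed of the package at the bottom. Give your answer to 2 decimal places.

2.38 m/s

The weight component along the incline is mg sin 15° = 27.421 N and the normal force is N = mg cos 15° = 102.338 N.
Friction up the slope is f = μN = 0.18 × 102.338 = 18.421 N, so the net downslope force is 27.421 − 18.421 = 9.000 N and a = 9.000 / 10.8 = 0.8333 m/s².
Starting from rest over a distance of 3.4 m, v² = 2aL = 2 × 0.8333 × 3.4 = 5.6664, so v = 2.3804 m/s.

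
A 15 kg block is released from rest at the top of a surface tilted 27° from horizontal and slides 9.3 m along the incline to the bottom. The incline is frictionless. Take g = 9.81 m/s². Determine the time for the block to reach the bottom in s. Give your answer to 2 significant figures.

2.0 s

The weight component along the incline is mg sin 27° = 66.805 N and the normal force is N = mg cos 27° = 131.112 N.
With no friction, a = g sin 27° = 4.4536 m/s².
Starting from rest, L = ½at², so t = √(2L/a) = √(2 × 9.3 / 4.4536) = 2.0436 s.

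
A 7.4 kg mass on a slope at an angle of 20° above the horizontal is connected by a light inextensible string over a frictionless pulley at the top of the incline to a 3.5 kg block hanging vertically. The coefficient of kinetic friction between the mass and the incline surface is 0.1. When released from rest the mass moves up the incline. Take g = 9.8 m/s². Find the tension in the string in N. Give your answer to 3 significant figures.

For the mass on the incline: the weight component along the slope is m₁g sin 20° = 7.4 × 9.8 × 0.3420 = 24.802 N and the normal force is N = m₁g cos 20° = 68.147 N.
Kinetic friction opposes the mass's motion up the incline: f = μN = 0.1 × 68.147 = 6.815 N acting down the slope.
Newton's second law for the mass (up-slope positive): T − 24.802 − 6.815 = 7.4 a. For the hanging block (downward positive): 3.5 × 9.8 − T = 3.5 a.
Adding the two equations eliminates T: 2.683 = 10.9 a, so a = 0.2461 m/s².
Then from the hanging block's equation, T = 3.5 × (9.8 − 0.2461) = 33.439 N.

33.4 N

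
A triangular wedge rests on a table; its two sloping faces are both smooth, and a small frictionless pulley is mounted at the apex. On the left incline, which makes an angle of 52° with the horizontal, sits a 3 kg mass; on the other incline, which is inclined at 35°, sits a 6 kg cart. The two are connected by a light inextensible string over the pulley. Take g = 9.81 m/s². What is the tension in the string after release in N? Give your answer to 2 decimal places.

26.71 N

Resolve each weight along its own incline: the 3 kg mass has component 3 × 9.81 × sin 52° = 23.191 N down its slope, and the 6 kg mass has 6 × 9.81 × sin 35° = 33.761 N down its slope.
The 6 kg side's 33.761 N exceeds the other side's 23.191 N, so that mass slides down and the 3 kg mass slides up. Taking that direction as positive, Newton's second law for the whole system gives 33.761 − 23.191 = (3 + 6) a, so a = 10.570 / 9 = 1.1744 m/s².
For the 3 kg mass (up-slope positive): T − 23.191 = 3 × 1.1744, so T = 26.714 N.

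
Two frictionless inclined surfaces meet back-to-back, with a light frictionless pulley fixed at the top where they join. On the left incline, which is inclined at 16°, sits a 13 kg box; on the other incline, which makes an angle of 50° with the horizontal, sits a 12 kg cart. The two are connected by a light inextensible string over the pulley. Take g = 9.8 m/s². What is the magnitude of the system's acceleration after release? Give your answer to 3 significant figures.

Resolve each weight along its own incline: the 13 kg mass has component 13 × 9.8 × sin 16° = 35.116 N down its slope, and the 12 kg mass has 12 × 9.8 × sin 50° = 90.087 N down its slope.
The 12 kg side's 90.087 N exceeds the other side's 35.116 N, so that mass slides down and the 13 kg mass slides up. Taking that direction as positive, Newton's second law for the whole system gives 90.087 − 35.116 = (13 + 12) a, so a = 54.971 / 25 = 2.1988 m/s².

2.20 m/s²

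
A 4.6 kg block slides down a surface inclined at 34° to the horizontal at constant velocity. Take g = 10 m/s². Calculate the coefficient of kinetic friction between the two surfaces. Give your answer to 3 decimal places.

At constant velocity the net force along the incline is zero: mg sin 34° = μ mg cos 34°.
So μ = tan 34° = 0.5592 / 0.8290 = 0.6745.

0.675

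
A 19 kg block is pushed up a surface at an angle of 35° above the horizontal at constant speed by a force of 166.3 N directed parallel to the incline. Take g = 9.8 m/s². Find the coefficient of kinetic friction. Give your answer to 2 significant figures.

0.39

At constant speed ΣF = 0 along the incline. The applied 166.3 N acts up the slope; the weight component mg sin 35° = 106.800 N and kinetic friction μN both act down the slope.
So 166.3 = 106.800 + μ × 152.526, giving μ = (166.3 − 106.800) / 152.526 = 0.3901.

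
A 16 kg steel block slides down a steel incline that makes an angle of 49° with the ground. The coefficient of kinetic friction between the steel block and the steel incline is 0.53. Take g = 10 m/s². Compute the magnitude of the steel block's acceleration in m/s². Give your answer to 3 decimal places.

Resolving the weight along the incline: the component pulling the steel block down the slope is mg sin 49° = 16 × 10 × 0.7547 = 120.752 N, and the normal force is N = mg cos 49° = 16 × 10 × 0.6561 = 104.976 N.
Kinetic friction acts up the slope with magnitude f = μN = 0.53 × 104.976 = 55.637 N.
Net force along the incline is 120.752 − 55.637 = 65.115 N, so a = 65.115 / 16 = 4.0697 m/s².

4.070 m/s²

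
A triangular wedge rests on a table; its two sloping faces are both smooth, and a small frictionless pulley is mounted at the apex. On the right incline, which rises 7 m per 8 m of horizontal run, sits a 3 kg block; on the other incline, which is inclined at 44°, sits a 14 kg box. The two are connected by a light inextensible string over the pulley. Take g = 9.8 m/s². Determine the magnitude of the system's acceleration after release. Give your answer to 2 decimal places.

Resolve each weight along its own incline: the 3 kg mass has component 3 × 9.8 × sin 41.19° = 19.360 N down its slope, and the 14 kg mass has 14 × 9.8 × sin 44° = 95.307 N down its slope.
The 14 kg side's 95.307 N exceeds the other side's 19.360 N, so that mass slides down and the 3 kg mass slides up. Taking that direction as positive, Newton's second law for the whole system gives 95.307 − 19.360 = (3 + 14) a, so a = 75.947 / 17 = 4.4675 m/s².

4.47 m/s²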